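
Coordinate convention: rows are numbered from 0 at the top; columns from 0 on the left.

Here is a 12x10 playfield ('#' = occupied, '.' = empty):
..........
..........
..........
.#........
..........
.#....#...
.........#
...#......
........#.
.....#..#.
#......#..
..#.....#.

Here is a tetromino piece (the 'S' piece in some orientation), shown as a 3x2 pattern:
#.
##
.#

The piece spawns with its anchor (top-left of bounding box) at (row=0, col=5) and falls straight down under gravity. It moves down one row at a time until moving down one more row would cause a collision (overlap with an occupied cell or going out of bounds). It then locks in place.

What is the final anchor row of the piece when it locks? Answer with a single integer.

Spawn at (row=0, col=5). Try each row:
  row 0: fits
  row 1: fits
  row 2: fits
  row 3: blocked -> lock at row 2

Answer: 2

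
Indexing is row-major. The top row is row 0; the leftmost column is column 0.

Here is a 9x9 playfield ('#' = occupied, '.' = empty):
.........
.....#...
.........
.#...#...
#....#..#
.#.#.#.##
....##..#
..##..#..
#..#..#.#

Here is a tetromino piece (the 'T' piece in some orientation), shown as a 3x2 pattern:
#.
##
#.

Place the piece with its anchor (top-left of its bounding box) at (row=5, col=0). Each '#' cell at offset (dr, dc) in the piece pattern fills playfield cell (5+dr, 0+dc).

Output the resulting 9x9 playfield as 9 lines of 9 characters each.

Answer: .........
.....#...
.........
.#...#...
#....#..#
##.#.#.##
##..##..#
#.##..#..
#..#..#.#

Derivation:
Fill (5+0,0+0) = (5,0)
Fill (5+1,0+0) = (6,0)
Fill (5+1,0+1) = (6,1)
Fill (5+2,0+0) = (7,0)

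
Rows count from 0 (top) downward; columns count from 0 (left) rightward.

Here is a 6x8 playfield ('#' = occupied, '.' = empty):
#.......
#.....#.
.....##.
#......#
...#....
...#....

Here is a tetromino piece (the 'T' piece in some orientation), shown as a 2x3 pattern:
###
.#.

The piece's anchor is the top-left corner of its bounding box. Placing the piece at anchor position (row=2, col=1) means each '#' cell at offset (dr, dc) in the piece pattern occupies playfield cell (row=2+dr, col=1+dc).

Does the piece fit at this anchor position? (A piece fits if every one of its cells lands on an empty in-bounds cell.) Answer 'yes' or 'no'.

Check each piece cell at anchor (2, 1):
  offset (0,0) -> (2,1): empty -> OK
  offset (0,1) -> (2,2): empty -> OK
  offset (0,2) -> (2,3): empty -> OK
  offset (1,1) -> (3,2): empty -> OK
All cells valid: yes

Answer: yes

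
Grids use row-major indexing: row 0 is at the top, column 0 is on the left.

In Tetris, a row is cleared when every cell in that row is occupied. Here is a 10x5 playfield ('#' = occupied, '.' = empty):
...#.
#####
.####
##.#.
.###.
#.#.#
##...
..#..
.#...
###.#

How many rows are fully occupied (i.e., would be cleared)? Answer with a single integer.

Answer: 1

Derivation:
Check each row:
  row 0: 4 empty cells -> not full
  row 1: 0 empty cells -> FULL (clear)
  row 2: 1 empty cell -> not full
  row 3: 2 empty cells -> not full
  row 4: 2 empty cells -> not full
  row 5: 2 empty cells -> not full
  row 6: 3 empty cells -> not full
  row 7: 4 empty cells -> not full
  row 8: 4 empty cells -> not full
  row 9: 1 empty cell -> not full
Total rows cleared: 1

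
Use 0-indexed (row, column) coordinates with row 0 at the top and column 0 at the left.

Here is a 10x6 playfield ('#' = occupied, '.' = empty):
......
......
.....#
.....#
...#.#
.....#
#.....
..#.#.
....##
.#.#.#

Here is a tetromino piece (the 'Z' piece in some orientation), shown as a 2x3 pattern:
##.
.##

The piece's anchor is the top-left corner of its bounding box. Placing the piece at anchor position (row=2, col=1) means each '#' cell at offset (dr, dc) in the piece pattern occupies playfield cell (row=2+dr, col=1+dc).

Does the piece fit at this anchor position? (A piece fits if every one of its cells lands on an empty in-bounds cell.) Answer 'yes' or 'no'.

Check each piece cell at anchor (2, 1):
  offset (0,0) -> (2,1): empty -> OK
  offset (0,1) -> (2,2): empty -> OK
  offset (1,1) -> (3,2): empty -> OK
  offset (1,2) -> (3,3): empty -> OK
All cells valid: yes

Answer: yes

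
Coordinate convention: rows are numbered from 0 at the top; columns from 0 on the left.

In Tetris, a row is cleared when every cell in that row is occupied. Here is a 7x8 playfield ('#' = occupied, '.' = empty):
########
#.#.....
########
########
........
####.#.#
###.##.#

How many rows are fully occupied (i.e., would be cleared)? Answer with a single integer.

Check each row:
  row 0: 0 empty cells -> FULL (clear)
  row 1: 6 empty cells -> not full
  row 2: 0 empty cells -> FULL (clear)
  row 3: 0 empty cells -> FULL (clear)
  row 4: 8 empty cells -> not full
  row 5: 2 empty cells -> not full
  row 6: 2 empty cells -> not full
Total rows cleared: 3

Answer: 3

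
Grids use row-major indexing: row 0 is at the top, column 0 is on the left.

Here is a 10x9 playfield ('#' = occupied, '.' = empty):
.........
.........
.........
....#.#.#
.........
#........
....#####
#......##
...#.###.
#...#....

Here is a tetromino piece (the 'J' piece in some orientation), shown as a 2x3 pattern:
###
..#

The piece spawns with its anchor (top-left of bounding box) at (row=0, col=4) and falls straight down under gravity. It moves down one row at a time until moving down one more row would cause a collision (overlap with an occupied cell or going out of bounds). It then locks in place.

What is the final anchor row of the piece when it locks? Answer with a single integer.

Answer: 1

Derivation:
Spawn at (row=0, col=4). Try each row:
  row 0: fits
  row 1: fits
  row 2: blocked -> lock at row 1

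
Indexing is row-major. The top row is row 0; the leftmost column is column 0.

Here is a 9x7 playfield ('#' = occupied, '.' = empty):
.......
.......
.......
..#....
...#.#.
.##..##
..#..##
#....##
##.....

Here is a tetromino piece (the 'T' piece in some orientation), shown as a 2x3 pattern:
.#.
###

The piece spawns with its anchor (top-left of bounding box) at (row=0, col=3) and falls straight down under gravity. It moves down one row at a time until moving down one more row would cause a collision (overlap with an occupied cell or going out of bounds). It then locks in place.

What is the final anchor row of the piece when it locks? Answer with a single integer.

Answer: 2

Derivation:
Spawn at (row=0, col=3). Try each row:
  row 0: fits
  row 1: fits
  row 2: fits
  row 3: blocked -> lock at row 2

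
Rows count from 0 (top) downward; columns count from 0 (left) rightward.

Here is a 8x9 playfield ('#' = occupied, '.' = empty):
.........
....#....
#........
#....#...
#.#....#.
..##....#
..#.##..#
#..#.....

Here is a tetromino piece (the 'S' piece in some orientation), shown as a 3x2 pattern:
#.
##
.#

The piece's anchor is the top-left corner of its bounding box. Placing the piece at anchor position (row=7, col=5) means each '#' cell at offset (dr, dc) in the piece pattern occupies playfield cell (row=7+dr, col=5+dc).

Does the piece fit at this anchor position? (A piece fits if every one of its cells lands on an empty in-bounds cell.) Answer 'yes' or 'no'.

Answer: no

Derivation:
Check each piece cell at anchor (7, 5):
  offset (0,0) -> (7,5): empty -> OK
  offset (1,0) -> (8,5): out of bounds -> FAIL
  offset (1,1) -> (8,6): out of bounds -> FAIL
  offset (2,1) -> (9,6): out of bounds -> FAIL
All cells valid: no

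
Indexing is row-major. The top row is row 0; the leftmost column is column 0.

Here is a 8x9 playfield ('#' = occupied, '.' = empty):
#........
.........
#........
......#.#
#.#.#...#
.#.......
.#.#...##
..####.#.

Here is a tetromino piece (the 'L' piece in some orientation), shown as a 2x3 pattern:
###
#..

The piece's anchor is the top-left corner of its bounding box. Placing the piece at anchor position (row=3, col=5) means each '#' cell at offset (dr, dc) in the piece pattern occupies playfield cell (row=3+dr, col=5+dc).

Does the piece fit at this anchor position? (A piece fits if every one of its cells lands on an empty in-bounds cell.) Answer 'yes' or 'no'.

Answer: no

Derivation:
Check each piece cell at anchor (3, 5):
  offset (0,0) -> (3,5): empty -> OK
  offset (0,1) -> (3,6): occupied ('#') -> FAIL
  offset (0,2) -> (3,7): empty -> OK
  offset (1,0) -> (4,5): empty -> OK
All cells valid: no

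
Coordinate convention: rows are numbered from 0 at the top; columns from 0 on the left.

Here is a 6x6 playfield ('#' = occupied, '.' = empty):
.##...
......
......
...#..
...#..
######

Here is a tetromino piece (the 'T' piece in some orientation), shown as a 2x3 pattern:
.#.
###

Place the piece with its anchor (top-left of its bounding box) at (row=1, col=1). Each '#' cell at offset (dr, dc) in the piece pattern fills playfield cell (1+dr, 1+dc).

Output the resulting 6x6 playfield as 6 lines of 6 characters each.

Fill (1+0,1+1) = (1,2)
Fill (1+1,1+0) = (2,1)
Fill (1+1,1+1) = (2,2)
Fill (1+1,1+2) = (2,3)

Answer: .##...
..#...
.###..
...#..
...#..
######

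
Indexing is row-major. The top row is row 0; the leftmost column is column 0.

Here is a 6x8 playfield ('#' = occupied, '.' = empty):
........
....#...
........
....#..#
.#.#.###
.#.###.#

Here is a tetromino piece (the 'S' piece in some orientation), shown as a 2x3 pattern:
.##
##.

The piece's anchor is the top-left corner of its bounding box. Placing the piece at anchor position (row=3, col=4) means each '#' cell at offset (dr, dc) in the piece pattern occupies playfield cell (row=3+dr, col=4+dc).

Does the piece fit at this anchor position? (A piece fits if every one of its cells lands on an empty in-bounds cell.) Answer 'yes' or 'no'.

Check each piece cell at anchor (3, 4):
  offset (0,1) -> (3,5): empty -> OK
  offset (0,2) -> (3,6): empty -> OK
  offset (1,0) -> (4,4): empty -> OK
  offset (1,1) -> (4,5): occupied ('#') -> FAIL
All cells valid: no

Answer: no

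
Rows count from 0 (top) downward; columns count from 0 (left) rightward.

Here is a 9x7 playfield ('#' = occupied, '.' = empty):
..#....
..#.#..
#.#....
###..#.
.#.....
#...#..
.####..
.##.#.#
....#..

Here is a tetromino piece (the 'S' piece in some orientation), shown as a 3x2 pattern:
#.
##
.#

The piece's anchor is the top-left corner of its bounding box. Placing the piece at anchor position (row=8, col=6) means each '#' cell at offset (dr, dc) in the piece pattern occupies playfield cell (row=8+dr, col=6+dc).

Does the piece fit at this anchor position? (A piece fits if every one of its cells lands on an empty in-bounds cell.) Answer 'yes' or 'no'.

Answer: no

Derivation:
Check each piece cell at anchor (8, 6):
  offset (0,0) -> (8,6): empty -> OK
  offset (1,0) -> (9,6): out of bounds -> FAIL
  offset (1,1) -> (9,7): out of bounds -> FAIL
  offset (2,1) -> (10,7): out of bounds -> FAIL
All cells valid: no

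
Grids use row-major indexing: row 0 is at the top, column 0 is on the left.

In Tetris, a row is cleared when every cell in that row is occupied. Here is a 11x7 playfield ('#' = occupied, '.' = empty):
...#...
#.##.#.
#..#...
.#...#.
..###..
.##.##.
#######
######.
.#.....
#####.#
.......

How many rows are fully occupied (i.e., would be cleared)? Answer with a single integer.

Check each row:
  row 0: 6 empty cells -> not full
  row 1: 3 empty cells -> not full
  row 2: 5 empty cells -> not full
  row 3: 5 empty cells -> not full
  row 4: 4 empty cells -> not full
  row 5: 3 empty cells -> not full
  row 6: 0 empty cells -> FULL (clear)
  row 7: 1 empty cell -> not full
  row 8: 6 empty cells -> not full
  row 9: 1 empty cell -> not full
  row 10: 7 empty cells -> not full
Total rows cleared: 1

Answer: 1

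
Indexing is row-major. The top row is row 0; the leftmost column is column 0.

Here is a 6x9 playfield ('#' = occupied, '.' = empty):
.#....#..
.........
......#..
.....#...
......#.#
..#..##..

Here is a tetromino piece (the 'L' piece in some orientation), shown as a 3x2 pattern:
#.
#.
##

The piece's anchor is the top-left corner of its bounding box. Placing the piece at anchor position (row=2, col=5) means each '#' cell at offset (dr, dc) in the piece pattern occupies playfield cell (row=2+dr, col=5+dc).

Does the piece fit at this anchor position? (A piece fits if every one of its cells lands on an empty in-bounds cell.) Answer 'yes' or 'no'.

Check each piece cell at anchor (2, 5):
  offset (0,0) -> (2,5): empty -> OK
  offset (1,0) -> (3,5): occupied ('#') -> FAIL
  offset (2,0) -> (4,5): empty -> OK
  offset (2,1) -> (4,6): occupied ('#') -> FAIL
All cells valid: no

Answer: no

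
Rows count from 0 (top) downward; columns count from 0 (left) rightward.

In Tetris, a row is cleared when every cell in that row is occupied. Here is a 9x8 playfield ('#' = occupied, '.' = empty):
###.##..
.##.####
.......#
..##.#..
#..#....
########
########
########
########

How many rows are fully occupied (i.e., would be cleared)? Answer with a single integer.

Check each row:
  row 0: 3 empty cells -> not full
  row 1: 2 empty cells -> not full
  row 2: 7 empty cells -> not full
  row 3: 5 empty cells -> not full
  row 4: 6 empty cells -> not full
  row 5: 0 empty cells -> FULL (clear)
  row 6: 0 empty cells -> FULL (clear)
  row 7: 0 empty cells -> FULL (clear)
  row 8: 0 empty cells -> FULL (clear)
Total rows cleared: 4

Answer: 4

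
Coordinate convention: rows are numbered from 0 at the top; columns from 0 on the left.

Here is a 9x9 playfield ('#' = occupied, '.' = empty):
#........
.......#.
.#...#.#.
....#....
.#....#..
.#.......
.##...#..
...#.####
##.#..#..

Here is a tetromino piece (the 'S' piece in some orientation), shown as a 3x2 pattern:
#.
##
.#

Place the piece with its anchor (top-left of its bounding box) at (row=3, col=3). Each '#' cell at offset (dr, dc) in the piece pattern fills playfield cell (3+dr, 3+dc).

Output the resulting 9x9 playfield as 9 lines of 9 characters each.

Fill (3+0,3+0) = (3,3)
Fill (3+1,3+0) = (4,3)
Fill (3+1,3+1) = (4,4)
Fill (3+2,3+1) = (5,4)

Answer: #........
.......#.
.#...#.#.
...##....
.#.##.#..
.#..#....
.##...#..
...#.####
##.#..#..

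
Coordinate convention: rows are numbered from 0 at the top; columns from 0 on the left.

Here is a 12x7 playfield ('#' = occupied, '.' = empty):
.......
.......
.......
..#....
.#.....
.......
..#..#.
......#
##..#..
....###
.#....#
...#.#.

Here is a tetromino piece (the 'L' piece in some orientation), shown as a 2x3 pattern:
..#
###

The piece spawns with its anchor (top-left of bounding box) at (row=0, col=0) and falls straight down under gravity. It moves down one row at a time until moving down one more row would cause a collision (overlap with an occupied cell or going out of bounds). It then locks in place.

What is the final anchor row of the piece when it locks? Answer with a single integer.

Spawn at (row=0, col=0). Try each row:
  row 0: fits
  row 1: fits
  row 2: blocked -> lock at row 1

Answer: 1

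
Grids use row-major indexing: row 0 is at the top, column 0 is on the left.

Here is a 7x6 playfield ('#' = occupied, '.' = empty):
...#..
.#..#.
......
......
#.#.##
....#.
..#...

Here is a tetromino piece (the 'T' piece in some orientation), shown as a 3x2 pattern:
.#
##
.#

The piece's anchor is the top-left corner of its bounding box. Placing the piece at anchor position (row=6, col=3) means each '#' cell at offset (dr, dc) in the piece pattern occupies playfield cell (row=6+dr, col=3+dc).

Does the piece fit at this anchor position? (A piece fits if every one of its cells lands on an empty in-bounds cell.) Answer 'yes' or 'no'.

Answer: no

Derivation:
Check each piece cell at anchor (6, 3):
  offset (0,1) -> (6,4): empty -> OK
  offset (1,0) -> (7,3): out of bounds -> FAIL
  offset (1,1) -> (7,4): out of bounds -> FAIL
  offset (2,1) -> (8,4): out of bounds -> FAIL
All cells valid: no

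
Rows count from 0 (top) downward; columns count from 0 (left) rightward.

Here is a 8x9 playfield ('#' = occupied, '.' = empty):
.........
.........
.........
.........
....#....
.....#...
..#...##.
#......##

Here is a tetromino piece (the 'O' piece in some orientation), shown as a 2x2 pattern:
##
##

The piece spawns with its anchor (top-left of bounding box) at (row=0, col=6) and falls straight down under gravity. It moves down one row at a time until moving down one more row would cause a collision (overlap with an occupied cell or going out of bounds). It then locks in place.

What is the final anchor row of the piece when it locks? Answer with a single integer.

Spawn at (row=0, col=6). Try each row:
  row 0: fits
  row 1: fits
  row 2: fits
  row 3: fits
  row 4: fits
  row 5: blocked -> lock at row 4

Answer: 4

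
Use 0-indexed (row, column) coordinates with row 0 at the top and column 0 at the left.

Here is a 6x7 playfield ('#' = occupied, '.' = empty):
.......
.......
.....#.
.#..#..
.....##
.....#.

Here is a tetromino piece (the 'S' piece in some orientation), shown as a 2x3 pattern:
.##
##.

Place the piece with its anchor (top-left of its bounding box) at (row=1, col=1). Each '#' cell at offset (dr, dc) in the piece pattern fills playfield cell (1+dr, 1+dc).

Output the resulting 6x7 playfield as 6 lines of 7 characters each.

Fill (1+0,1+1) = (1,2)
Fill (1+0,1+2) = (1,3)
Fill (1+1,1+0) = (2,1)
Fill (1+1,1+1) = (2,2)

Answer: .......
..##...
.##..#.
.#..#..
.....##
.....#.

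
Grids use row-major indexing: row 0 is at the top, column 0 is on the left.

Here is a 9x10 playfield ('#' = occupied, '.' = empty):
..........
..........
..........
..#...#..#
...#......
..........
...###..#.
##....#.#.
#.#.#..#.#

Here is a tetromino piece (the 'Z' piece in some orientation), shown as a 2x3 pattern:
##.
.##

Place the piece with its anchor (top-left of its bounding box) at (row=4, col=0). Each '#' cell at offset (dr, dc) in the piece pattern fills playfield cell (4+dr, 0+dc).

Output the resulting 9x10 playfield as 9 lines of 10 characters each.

Fill (4+0,0+0) = (4,0)
Fill (4+0,0+1) = (4,1)
Fill (4+1,0+1) = (5,1)
Fill (4+1,0+2) = (5,2)

Answer: ..........
..........
..........
..#...#..#
##.#......
.##.......
...###..#.
##....#.#.
#.#.#..#.#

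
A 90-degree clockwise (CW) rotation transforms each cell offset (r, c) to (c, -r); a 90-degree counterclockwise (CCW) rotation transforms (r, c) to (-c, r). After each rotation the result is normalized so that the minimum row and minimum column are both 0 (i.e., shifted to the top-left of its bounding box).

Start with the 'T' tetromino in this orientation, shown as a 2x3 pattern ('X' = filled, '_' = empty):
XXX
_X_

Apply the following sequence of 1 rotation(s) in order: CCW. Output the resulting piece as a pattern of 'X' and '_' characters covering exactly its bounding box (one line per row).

Answer: X_
XX
X_

Derivation:
Start:
XXX
_X_
After rotation 1 (CCW):
X_
XX
X_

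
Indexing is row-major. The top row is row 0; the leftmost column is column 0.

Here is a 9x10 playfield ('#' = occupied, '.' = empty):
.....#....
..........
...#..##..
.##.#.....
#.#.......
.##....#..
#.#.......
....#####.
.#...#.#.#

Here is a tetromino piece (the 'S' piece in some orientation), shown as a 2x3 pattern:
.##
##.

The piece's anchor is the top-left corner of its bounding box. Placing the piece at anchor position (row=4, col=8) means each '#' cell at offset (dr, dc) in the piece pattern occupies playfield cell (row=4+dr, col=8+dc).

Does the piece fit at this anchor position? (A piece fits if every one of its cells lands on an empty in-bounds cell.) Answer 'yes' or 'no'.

Answer: no

Derivation:
Check each piece cell at anchor (4, 8):
  offset (0,1) -> (4,9): empty -> OK
  offset (0,2) -> (4,10): out of bounds -> FAIL
  offset (1,0) -> (5,8): empty -> OK
  offset (1,1) -> (5,9): empty -> OK
All cells valid: no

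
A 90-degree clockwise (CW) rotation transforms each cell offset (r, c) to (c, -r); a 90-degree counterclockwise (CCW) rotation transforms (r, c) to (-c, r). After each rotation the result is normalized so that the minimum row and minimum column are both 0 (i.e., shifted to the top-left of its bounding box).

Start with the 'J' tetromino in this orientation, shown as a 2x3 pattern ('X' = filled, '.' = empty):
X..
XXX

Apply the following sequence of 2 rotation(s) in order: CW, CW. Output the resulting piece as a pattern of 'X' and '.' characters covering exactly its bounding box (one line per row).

Answer: XXX
..X

Derivation:
Start:
X..
XXX
After rotation 1 (CW):
XX
X.
X.
After rotation 2 (CW):
XXX
..X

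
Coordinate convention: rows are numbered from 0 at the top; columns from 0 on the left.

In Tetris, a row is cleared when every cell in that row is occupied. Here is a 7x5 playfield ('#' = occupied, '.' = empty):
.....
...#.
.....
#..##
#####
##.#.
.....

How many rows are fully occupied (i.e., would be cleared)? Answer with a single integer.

Answer: 1

Derivation:
Check each row:
  row 0: 5 empty cells -> not full
  row 1: 4 empty cells -> not full
  row 2: 5 empty cells -> not full
  row 3: 2 empty cells -> not full
  row 4: 0 empty cells -> FULL (clear)
  row 5: 2 empty cells -> not full
  row 6: 5 empty cells -> not full
Total rows cleared: 1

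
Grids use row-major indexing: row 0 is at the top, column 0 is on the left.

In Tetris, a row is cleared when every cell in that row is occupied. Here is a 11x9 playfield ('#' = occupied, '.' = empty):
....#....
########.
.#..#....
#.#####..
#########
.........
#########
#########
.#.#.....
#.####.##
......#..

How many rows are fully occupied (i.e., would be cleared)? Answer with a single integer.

Answer: 3

Derivation:
Check each row:
  row 0: 8 empty cells -> not full
  row 1: 1 empty cell -> not full
  row 2: 7 empty cells -> not full
  row 3: 3 empty cells -> not full
  row 4: 0 empty cells -> FULL (clear)
  row 5: 9 empty cells -> not full
  row 6: 0 empty cells -> FULL (clear)
  row 7: 0 empty cells -> FULL (clear)
  row 8: 7 empty cells -> not full
  row 9: 2 empty cells -> not full
  row 10: 8 empty cells -> not full
Total rows cleared: 3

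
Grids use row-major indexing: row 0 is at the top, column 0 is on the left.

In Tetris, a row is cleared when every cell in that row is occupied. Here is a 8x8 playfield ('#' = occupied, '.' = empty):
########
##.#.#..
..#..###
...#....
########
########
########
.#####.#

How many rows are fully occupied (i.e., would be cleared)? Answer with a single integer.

Check each row:
  row 0: 0 empty cells -> FULL (clear)
  row 1: 4 empty cells -> not full
  row 2: 4 empty cells -> not full
  row 3: 7 empty cells -> not full
  row 4: 0 empty cells -> FULL (clear)
  row 5: 0 empty cells -> FULL (clear)
  row 6: 0 empty cells -> FULL (clear)
  row 7: 2 empty cells -> not full
Total rows cleared: 4

Answer: 4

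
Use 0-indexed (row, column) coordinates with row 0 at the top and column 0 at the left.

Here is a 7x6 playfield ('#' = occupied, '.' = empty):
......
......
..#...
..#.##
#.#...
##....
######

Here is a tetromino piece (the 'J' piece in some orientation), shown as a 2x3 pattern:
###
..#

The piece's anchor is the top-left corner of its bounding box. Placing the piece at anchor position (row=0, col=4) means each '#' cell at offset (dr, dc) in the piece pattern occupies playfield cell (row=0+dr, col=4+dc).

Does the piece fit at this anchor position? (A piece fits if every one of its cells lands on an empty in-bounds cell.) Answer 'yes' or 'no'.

Answer: no

Derivation:
Check each piece cell at anchor (0, 4):
  offset (0,0) -> (0,4): empty -> OK
  offset (0,1) -> (0,5): empty -> OK
  offset (0,2) -> (0,6): out of bounds -> FAIL
  offset (1,2) -> (1,6): out of bounds -> FAIL
All cells valid: no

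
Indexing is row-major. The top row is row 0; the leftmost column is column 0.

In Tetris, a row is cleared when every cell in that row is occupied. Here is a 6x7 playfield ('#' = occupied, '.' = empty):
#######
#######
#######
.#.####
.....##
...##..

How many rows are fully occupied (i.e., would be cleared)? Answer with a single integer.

Answer: 3

Derivation:
Check each row:
  row 0: 0 empty cells -> FULL (clear)
  row 1: 0 empty cells -> FULL (clear)
  row 2: 0 empty cells -> FULL (clear)
  row 3: 2 empty cells -> not full
  row 4: 5 empty cells -> not full
  row 5: 5 empty cells -> not full
Total rows cleared: 3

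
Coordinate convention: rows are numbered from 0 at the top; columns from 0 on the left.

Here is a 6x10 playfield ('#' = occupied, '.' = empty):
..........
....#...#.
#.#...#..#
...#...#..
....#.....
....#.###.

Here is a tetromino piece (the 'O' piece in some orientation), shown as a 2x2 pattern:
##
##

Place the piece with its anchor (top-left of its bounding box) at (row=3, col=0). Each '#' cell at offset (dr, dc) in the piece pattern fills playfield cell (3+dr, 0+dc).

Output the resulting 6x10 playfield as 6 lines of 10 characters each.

Answer: ..........
....#...#.
#.#...#..#
##.#...#..
##..#.....
....#.###.

Derivation:
Fill (3+0,0+0) = (3,0)
Fill (3+0,0+1) = (3,1)
Fill (3+1,0+0) = (4,0)
Fill (3+1,0+1) = (4,1)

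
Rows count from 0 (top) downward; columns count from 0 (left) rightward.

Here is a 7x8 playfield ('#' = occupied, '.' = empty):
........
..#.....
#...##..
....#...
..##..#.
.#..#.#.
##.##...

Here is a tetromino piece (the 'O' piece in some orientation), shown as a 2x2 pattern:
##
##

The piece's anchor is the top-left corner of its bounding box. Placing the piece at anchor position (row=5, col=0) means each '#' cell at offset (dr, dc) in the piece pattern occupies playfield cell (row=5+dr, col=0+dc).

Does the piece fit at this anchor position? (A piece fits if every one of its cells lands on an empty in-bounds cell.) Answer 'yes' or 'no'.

Check each piece cell at anchor (5, 0):
  offset (0,0) -> (5,0): empty -> OK
  offset (0,1) -> (5,1): occupied ('#') -> FAIL
  offset (1,0) -> (6,0): occupied ('#') -> FAIL
  offset (1,1) -> (6,1): occupied ('#') -> FAIL
All cells valid: no

Answer: no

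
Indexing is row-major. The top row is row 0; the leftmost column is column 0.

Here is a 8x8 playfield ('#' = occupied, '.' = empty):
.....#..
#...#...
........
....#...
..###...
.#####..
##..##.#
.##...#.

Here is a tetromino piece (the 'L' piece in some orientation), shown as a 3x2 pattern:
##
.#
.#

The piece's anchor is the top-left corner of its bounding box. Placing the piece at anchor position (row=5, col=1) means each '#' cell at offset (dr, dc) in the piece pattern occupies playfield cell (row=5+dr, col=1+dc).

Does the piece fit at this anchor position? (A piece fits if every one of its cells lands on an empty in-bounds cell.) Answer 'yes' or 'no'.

Check each piece cell at anchor (5, 1):
  offset (0,0) -> (5,1): occupied ('#') -> FAIL
  offset (0,1) -> (5,2): occupied ('#') -> FAIL
  offset (1,1) -> (6,2): empty -> OK
  offset (2,1) -> (7,2): occupied ('#') -> FAIL
All cells valid: no

Answer: no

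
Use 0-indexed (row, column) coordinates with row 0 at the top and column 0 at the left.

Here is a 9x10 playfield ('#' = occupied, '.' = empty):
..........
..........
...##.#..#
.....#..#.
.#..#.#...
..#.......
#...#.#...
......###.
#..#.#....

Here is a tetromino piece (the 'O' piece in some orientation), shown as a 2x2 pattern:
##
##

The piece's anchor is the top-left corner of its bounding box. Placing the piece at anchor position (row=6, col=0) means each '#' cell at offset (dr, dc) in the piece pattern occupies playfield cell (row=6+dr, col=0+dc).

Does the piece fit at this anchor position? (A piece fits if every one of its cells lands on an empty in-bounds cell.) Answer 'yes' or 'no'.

Check each piece cell at anchor (6, 0):
  offset (0,0) -> (6,0): occupied ('#') -> FAIL
  offset (0,1) -> (6,1): empty -> OK
  offset (1,0) -> (7,0): empty -> OK
  offset (1,1) -> (7,1): empty -> OK
All cells valid: no

Answer: no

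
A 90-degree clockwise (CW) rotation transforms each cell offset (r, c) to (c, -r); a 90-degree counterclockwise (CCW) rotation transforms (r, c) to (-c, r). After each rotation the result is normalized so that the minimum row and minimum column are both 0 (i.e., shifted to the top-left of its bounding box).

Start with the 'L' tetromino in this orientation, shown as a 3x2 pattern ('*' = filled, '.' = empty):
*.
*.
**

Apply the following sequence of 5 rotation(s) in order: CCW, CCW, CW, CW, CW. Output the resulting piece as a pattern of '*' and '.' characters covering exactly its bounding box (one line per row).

Start:
*.
*.
**
After rotation 1 (CCW):
..*
***
After rotation 2 (CCW):
**
.*
.*
After rotation 3 (CW):
..*
***
After rotation 4 (CW):
*.
*.
**
After rotation 5 (CW):
***
*..

Answer: ***
*..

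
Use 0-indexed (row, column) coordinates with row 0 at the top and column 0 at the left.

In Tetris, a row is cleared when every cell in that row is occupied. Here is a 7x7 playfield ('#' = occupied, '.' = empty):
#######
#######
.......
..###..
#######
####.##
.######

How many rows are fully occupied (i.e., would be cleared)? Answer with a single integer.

Answer: 3

Derivation:
Check each row:
  row 0: 0 empty cells -> FULL (clear)
  row 1: 0 empty cells -> FULL (clear)
  row 2: 7 empty cells -> not full
  row 3: 4 empty cells -> not full
  row 4: 0 empty cells -> FULL (clear)
  row 5: 1 empty cell -> not full
  row 6: 1 empty cell -> not full
Total rows cleared: 3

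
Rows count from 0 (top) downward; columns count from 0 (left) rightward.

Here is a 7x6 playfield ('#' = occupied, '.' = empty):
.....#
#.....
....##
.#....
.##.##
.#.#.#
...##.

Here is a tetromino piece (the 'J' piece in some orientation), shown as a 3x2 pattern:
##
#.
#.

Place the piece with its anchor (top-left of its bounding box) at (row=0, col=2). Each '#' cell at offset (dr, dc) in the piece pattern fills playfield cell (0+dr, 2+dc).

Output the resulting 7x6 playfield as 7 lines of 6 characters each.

Fill (0+0,2+0) = (0,2)
Fill (0+0,2+1) = (0,3)
Fill (0+1,2+0) = (1,2)
Fill (0+2,2+0) = (2,2)

Answer: ..##.#
#.#...
..#.##
.#....
.##.##
.#.#.#
...##.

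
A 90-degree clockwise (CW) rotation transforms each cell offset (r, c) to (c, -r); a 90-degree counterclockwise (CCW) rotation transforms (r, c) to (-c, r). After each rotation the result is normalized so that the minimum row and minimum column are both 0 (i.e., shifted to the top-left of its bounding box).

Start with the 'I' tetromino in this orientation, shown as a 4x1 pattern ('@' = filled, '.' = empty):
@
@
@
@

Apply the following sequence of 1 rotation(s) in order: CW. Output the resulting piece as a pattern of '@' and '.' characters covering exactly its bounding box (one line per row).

Start:
@
@
@
@
After rotation 1 (CW):
@@@@

Answer: @@@@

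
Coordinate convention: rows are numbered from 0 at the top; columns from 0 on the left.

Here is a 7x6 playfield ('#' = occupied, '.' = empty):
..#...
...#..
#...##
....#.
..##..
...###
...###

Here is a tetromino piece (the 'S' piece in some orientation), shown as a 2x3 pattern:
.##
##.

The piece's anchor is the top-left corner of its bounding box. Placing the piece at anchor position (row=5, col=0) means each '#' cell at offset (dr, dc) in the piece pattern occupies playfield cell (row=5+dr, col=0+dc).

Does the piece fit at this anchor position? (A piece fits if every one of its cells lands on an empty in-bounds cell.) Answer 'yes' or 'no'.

Check each piece cell at anchor (5, 0):
  offset (0,1) -> (5,1): empty -> OK
  offset (0,2) -> (5,2): empty -> OK
  offset (1,0) -> (6,0): empty -> OK
  offset (1,1) -> (6,1): empty -> OK
All cells valid: yes

Answer: yes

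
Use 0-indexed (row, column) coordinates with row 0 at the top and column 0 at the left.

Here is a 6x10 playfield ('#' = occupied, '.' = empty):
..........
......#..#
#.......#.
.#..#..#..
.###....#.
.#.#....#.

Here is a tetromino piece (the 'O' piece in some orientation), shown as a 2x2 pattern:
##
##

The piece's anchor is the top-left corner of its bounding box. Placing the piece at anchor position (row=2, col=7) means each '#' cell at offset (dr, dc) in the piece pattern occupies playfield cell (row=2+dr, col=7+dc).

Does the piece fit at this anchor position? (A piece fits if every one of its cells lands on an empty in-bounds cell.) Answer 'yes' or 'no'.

Check each piece cell at anchor (2, 7):
  offset (0,0) -> (2,7): empty -> OK
  offset (0,1) -> (2,8): occupied ('#') -> FAIL
  offset (1,0) -> (3,7): occupied ('#') -> FAIL
  offset (1,1) -> (3,8): empty -> OK
All cells valid: no

Answer: no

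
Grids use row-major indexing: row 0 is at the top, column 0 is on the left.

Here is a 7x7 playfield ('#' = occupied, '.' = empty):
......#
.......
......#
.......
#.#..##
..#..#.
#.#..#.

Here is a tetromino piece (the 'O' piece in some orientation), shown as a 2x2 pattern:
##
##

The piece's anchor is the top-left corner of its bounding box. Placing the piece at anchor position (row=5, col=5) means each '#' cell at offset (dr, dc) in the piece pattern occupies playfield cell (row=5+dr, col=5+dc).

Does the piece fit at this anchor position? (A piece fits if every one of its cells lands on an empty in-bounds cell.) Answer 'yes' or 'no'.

Check each piece cell at anchor (5, 5):
  offset (0,0) -> (5,5): occupied ('#') -> FAIL
  offset (0,1) -> (5,6): empty -> OK
  offset (1,0) -> (6,5): occupied ('#') -> FAIL
  offset (1,1) -> (6,6): empty -> OK
All cells valid: no

Answer: no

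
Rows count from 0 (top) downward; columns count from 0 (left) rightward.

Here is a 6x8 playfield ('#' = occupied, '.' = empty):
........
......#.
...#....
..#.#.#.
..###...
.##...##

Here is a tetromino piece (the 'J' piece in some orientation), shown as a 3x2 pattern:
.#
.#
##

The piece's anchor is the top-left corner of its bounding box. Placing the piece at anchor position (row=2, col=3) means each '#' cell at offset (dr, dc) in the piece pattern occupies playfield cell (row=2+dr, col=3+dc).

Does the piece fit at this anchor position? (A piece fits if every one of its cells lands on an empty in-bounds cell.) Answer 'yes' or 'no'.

Answer: no

Derivation:
Check each piece cell at anchor (2, 3):
  offset (0,1) -> (2,4): empty -> OK
  offset (1,1) -> (3,4): occupied ('#') -> FAIL
  offset (2,0) -> (4,3): occupied ('#') -> FAIL
  offset (2,1) -> (4,4): occupied ('#') -> FAIL
All cells valid: no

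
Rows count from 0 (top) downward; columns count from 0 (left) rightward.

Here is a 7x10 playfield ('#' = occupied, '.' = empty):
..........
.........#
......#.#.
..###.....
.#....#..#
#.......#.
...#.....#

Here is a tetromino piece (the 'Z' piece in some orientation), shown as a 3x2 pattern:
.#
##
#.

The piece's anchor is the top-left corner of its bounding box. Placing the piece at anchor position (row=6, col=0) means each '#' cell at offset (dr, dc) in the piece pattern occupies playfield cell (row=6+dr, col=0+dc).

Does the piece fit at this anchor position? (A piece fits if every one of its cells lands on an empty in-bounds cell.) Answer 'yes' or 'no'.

Answer: no

Derivation:
Check each piece cell at anchor (6, 0):
  offset (0,1) -> (6,1): empty -> OK
  offset (1,0) -> (7,0): out of bounds -> FAIL
  offset (1,1) -> (7,1): out of bounds -> FAIL
  offset (2,0) -> (8,0): out of bounds -> FAIL
All cells valid: no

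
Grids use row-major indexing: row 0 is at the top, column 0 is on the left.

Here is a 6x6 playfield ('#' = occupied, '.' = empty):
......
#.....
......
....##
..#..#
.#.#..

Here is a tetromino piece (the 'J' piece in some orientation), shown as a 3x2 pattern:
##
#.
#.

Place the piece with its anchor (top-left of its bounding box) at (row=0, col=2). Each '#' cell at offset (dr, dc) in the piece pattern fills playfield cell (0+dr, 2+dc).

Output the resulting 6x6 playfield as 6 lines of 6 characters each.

Answer: ..##..
#.#...
..#...
....##
..#..#
.#.#..

Derivation:
Fill (0+0,2+0) = (0,2)
Fill (0+0,2+1) = (0,3)
Fill (0+1,2+0) = (1,2)
Fill (0+2,2+0) = (2,2)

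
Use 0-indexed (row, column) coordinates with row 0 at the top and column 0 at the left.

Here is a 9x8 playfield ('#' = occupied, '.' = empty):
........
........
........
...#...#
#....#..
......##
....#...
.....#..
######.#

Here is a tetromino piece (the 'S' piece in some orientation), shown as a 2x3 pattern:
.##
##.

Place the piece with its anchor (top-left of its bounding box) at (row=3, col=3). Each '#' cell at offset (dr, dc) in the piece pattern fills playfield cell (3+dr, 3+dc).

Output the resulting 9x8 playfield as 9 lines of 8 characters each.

Fill (3+0,3+1) = (3,4)
Fill (3+0,3+2) = (3,5)
Fill (3+1,3+0) = (4,3)
Fill (3+1,3+1) = (4,4)

Answer: ........
........
........
...###.#
#..###..
......##
....#...
.....#..
######.#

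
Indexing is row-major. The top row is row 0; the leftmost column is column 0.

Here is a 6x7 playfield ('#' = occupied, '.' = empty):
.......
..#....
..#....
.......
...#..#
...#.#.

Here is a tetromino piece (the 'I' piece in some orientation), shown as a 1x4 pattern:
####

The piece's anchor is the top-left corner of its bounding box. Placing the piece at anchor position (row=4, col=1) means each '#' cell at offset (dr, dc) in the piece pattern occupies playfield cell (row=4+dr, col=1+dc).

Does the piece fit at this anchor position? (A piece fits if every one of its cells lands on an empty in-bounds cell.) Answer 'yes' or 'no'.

Check each piece cell at anchor (4, 1):
  offset (0,0) -> (4,1): empty -> OK
  offset (0,1) -> (4,2): empty -> OK
  offset (0,2) -> (4,3): occupied ('#') -> FAIL
  offset (0,3) -> (4,4): empty -> OK
All cells valid: no

Answer: no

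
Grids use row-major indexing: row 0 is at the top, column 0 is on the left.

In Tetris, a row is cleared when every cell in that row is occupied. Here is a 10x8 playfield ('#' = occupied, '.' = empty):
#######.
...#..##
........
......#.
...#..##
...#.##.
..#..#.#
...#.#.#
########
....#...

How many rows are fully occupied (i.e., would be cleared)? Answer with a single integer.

Answer: 1

Derivation:
Check each row:
  row 0: 1 empty cell -> not full
  row 1: 5 empty cells -> not full
  row 2: 8 empty cells -> not full
  row 3: 7 empty cells -> not full
  row 4: 5 empty cells -> not full
  row 5: 5 empty cells -> not full
  row 6: 5 empty cells -> not full
  row 7: 5 empty cells -> not full
  row 8: 0 empty cells -> FULL (clear)
  row 9: 7 empty cells -> not full
Total rows cleared: 1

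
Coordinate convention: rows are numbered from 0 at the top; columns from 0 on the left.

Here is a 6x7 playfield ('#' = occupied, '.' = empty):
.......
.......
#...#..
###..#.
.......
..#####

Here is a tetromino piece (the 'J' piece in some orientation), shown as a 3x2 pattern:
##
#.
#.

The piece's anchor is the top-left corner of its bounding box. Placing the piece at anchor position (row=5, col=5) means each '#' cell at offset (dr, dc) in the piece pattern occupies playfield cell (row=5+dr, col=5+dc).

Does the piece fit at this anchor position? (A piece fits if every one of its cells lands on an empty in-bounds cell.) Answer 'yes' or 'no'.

Answer: no

Derivation:
Check each piece cell at anchor (5, 5):
  offset (0,0) -> (5,5): occupied ('#') -> FAIL
  offset (0,1) -> (5,6): occupied ('#') -> FAIL
  offset (1,0) -> (6,5): out of bounds -> FAIL
  offset (2,0) -> (7,5): out of bounds -> FAIL
All cells valid: no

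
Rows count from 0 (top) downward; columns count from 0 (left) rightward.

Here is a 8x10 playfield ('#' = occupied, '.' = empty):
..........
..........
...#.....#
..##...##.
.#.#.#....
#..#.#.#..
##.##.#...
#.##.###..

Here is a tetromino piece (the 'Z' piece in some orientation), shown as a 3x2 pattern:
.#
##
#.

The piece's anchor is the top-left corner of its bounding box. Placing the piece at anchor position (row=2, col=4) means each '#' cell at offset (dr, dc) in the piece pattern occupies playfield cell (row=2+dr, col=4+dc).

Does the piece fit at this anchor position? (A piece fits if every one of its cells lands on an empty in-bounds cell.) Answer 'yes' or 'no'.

Answer: yes

Derivation:
Check each piece cell at anchor (2, 4):
  offset (0,1) -> (2,5): empty -> OK
  offset (1,0) -> (3,4): empty -> OK
  offset (1,1) -> (3,5): empty -> OK
  offset (2,0) -> (4,4): empty -> OK
All cells valid: yes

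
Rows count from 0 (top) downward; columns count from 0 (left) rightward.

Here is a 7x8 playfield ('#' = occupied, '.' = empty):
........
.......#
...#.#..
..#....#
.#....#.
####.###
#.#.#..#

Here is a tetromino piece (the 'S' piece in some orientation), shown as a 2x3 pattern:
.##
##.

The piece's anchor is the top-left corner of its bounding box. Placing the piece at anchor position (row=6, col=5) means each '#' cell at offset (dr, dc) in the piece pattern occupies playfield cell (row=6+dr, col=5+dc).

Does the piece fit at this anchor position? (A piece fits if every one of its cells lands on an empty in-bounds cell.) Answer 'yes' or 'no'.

Answer: no

Derivation:
Check each piece cell at anchor (6, 5):
  offset (0,1) -> (6,6): empty -> OK
  offset (0,2) -> (6,7): occupied ('#') -> FAIL
  offset (1,0) -> (7,5): out of bounds -> FAIL
  offset (1,1) -> (7,6): out of bounds -> FAIL
All cells valid: no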